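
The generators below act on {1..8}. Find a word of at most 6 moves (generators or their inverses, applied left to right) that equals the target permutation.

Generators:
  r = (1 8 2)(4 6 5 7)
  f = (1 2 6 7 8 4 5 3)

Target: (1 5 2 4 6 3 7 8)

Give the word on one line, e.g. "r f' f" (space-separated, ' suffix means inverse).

f r' f r r

  after f: (1 2 6 7 8 4 5 3)
  after r': (1 8 7)(2 4 6 5 3)
  after f: (1 4 7 2 5)(3 6)
  after r: (1 6 3 5 8 2 7)
  after r: (1 5 2 4 6 3 7 8)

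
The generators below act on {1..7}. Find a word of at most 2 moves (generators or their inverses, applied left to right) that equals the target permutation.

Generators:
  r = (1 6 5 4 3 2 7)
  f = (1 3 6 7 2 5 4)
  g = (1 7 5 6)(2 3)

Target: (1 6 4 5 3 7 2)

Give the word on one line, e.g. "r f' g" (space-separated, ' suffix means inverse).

  after g: (1 7 5 6)(2 3)
  after f': (1 6 4 5 3 7 2)

g f'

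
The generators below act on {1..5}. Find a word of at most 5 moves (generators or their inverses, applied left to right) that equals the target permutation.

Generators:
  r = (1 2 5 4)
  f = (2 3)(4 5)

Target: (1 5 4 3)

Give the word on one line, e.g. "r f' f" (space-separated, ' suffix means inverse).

f r' f

  after f: (2 3)(4 5)
  after r': (1 4 2 3)
  after f: (1 5 4 3)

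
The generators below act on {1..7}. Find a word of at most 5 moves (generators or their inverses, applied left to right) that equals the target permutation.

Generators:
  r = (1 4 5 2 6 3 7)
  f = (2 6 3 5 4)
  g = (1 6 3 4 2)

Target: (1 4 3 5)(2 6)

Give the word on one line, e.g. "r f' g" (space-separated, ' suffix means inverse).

  after r': (1 7 3 6 2 5 4)
  after g': (1 7 6 4 2 5 3)
  after r: (3 4 6 5 7)
  after r: (1 4 3 5)(2 6)

r' g' r r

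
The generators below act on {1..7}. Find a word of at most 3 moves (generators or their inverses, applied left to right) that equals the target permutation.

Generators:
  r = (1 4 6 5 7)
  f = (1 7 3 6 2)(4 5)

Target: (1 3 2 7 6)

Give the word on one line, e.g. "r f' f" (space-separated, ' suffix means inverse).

f f

  after f: (1 7 3 6 2)(4 5)
  after f: (1 3 2 7 6)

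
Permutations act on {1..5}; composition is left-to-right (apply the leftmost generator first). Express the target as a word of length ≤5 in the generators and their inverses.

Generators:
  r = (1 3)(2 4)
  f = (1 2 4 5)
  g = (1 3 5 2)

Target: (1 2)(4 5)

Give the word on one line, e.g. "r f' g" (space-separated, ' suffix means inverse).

g r' g'

  after g: (1 3 5 2)
  after r': (2 3 5 4)
  after g': (1 2)(4 5)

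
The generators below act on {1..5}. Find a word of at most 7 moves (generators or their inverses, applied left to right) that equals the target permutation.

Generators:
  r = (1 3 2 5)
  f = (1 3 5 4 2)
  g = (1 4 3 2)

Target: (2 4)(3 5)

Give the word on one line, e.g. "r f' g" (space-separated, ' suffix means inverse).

  after g: (1 4 3 2)
  after f': (1 5 3 4)
  after r': (1 2 3 4 5)
  after g': (1 3)(2 4 5)
  after r': (2 4)(3 5)

g f' r' g' r'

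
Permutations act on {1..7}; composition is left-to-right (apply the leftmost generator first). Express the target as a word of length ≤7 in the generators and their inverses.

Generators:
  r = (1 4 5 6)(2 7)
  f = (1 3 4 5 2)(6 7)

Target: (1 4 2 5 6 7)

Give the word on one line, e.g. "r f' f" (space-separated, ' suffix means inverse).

f' r' r' f' f'

  after f': (1 2 5 4 3)(6 7)
  after r': (1 7 5)(2 4 3 6)
  after r': (1 2)(3 5 6 7 4)
  after f': (1 5 7 3 4)
  after f': (1 4 2 5 6 7)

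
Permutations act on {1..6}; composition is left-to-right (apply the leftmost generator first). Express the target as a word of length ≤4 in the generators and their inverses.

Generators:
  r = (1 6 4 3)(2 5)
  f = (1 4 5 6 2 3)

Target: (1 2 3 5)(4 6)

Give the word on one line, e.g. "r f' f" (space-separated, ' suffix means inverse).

f r f'

  after f: (1 4 5 6 2 3)
  after r: (1 3 6 5 4 2)
  after f': (1 2 3 5)(4 6)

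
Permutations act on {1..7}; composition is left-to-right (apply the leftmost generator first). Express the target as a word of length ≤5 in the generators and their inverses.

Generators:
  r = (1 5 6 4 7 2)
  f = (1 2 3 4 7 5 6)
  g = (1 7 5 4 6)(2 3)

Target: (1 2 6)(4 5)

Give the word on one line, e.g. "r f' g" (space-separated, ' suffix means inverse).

r' g' g'

  after r': (1 2 7 4 6 5)
  after g': (1 3 2)(5 6 7)
  after g': (1 2 6)(4 5)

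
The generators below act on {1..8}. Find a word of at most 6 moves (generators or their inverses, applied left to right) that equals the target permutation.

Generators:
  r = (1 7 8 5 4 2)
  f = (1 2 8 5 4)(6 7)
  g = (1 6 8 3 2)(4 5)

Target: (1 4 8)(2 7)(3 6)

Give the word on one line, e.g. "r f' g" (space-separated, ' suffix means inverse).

f r' g' g'

  after f: (1 2 8 5 4)(6 7)
  after r': (1 4 2 7 6)
  after g': (1 5 4 3 8 6 2 7)
  after g': (1 4 8)(2 7)(3 6)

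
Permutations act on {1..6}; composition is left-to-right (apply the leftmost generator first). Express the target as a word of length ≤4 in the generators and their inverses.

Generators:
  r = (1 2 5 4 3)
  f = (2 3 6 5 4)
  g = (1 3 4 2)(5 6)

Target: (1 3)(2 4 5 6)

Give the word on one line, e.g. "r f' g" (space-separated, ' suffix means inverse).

  after r': (1 3 4 5 2)
  after g': (4 6 5)
  after r: (1 2 5 3)(4 6)
  after f: (1 3)(2 4 5 6)

r' g' r f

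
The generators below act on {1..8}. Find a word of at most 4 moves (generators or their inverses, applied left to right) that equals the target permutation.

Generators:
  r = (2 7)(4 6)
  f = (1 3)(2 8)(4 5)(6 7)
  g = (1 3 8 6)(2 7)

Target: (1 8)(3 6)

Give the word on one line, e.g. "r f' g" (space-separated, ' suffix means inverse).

  after g': (1 6 8 3)(2 7)
  after g': (1 8)(3 6)

g' g'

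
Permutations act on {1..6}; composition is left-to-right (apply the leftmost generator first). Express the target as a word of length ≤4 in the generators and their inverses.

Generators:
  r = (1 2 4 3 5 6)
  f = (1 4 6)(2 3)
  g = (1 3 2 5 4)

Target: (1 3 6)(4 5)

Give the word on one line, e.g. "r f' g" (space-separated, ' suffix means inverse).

  after r: (1 2 4 3 5 6)
  after f': (1 3 5 4 2)
  after g: (1 2 3 4 5)
  after f: (1 3 6)(4 5)

r f' g f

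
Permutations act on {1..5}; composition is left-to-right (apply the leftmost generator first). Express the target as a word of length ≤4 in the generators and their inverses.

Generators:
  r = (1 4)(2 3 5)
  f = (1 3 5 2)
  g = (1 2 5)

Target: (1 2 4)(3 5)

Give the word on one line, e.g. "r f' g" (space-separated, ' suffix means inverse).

  after g: (1 2 5)
  after g: (1 5 2)
  after r: (1 2 4)(3 5)

g g r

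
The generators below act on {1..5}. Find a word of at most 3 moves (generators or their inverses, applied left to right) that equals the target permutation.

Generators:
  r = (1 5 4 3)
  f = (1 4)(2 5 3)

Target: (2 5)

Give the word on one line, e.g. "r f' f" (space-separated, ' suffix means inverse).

f' r r

  after f': (1 4)(2 3 5)
  after r: (1 3 4 5 2)
  after r: (2 5)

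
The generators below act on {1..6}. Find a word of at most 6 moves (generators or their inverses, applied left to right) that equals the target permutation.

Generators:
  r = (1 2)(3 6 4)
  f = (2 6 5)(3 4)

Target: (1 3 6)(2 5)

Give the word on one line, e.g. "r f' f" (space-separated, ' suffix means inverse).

r' f r' f' r

  after r': (1 2)(3 4 6)
  after f: (1 6 4 5 2)
  after r': (1 3 4 5)
  after f': (1 4 6 2 5)
  after r: (1 3 6)(2 5)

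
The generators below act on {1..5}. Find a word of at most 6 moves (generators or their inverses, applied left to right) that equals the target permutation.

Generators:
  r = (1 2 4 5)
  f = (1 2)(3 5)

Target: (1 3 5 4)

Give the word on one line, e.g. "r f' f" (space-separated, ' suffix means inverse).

  after r': (1 5 4 2)
  after f': (1 3 5 4)
  after f': (1 5 4 2)
  after f': (1 3 5 4)

r' f' f' f'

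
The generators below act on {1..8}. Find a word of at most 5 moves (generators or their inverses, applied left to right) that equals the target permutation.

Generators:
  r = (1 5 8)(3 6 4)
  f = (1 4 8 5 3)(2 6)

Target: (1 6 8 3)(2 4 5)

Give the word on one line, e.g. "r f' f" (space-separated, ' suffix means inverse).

f' f' r' f' r

  after f': (1 3 5 8 4)(2 6)
  after f': (1 5 4 3 8)
  after r': (3 5 6)
  after f': (1 3 8 4)(2 6 5)
  after r: (1 6 8 3)(2 4 5)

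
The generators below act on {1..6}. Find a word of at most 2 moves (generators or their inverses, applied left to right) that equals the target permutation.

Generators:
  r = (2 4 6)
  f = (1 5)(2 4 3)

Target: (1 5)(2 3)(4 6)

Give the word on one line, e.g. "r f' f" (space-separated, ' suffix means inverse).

r f

  after r: (2 4 6)
  after f: (1 5)(2 3)(4 6)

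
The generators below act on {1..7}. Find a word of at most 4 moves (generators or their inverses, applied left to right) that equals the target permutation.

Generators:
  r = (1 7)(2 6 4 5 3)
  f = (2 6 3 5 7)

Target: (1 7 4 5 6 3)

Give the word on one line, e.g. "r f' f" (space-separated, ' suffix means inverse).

f f r

  after f: (2 6 3 5 7)
  after f: (2 3 7 6 5)
  after r: (1 7 4 5 6 3)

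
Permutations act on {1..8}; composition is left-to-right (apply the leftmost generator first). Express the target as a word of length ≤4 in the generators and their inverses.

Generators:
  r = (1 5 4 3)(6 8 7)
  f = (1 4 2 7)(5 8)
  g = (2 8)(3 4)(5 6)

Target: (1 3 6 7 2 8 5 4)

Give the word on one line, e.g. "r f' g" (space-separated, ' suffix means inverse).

r r g

  after r: (1 5 4 3)(6 8 7)
  after r: (1 4)(3 5)(6 7 8)
  after g: (1 3 6 7 2 8 5 4)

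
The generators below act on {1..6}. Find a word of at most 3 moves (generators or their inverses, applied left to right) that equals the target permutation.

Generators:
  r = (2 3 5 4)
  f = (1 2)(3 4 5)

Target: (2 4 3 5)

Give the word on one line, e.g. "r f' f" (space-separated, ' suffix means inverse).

f' f' r'

  after f': (1 2)(3 5 4)
  after f': (3 4 5)
  after r': (2 4 3 5)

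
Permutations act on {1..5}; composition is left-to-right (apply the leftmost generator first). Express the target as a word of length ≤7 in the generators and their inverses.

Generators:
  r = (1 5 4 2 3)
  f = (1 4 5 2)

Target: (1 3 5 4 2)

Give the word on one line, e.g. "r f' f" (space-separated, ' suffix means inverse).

  after f: (1 4 5 2)
  after r: (1 2 5 3)
  after f': (1 5 3 2 4)
  after r': (2 5)(3 4)
  after r': (1 3 5 4 2)

f r f' r' r'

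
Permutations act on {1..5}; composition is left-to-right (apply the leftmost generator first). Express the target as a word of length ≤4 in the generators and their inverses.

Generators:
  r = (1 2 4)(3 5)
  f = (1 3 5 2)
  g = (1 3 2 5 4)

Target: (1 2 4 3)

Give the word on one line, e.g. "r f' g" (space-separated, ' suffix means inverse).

  after f: (1 3 5 2)
  after r': (1 5)(2 4)
  after g: (1 4 5 3 2)
  after r': (1 2 4 3)

f r' g r'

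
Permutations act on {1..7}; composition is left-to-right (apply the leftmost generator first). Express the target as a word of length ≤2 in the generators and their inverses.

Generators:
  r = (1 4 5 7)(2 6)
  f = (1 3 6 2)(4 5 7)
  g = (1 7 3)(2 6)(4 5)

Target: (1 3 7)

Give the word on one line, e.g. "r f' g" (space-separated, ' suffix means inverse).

  after g: (1 7 3)(2 6)(4 5)
  after g: (1 3 7)

g g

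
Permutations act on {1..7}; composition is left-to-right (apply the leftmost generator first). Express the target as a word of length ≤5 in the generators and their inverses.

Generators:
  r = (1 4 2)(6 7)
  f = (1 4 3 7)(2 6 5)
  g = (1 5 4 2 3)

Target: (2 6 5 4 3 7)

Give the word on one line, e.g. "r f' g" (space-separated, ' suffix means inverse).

  after f: (1 4 3 7)(2 6 5)
  after r: (1 2 7 4 3 6 5)
  after r: (2 6 5 4 3 7)

f r r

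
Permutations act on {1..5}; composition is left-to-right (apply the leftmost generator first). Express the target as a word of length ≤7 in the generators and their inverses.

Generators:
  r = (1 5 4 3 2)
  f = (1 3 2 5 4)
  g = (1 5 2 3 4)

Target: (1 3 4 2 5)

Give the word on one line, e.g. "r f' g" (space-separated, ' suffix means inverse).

  after f: (1 3 2 5 4)
  after r': (1 4 2)
  after f: (2 3)(4 5)
  after r': (1 2 4)
  after r': (1 3 4 2 5)

f r' f r' r'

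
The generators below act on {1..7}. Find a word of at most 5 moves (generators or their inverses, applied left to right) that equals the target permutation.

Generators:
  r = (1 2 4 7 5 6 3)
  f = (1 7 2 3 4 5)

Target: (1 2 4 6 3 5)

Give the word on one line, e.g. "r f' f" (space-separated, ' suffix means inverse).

r' f r'

  after r': (1 3 6 5 7 4 2)
  after f: (1 4 3 6)(2 7 5)
  after r': (1 2 4 6 3 5)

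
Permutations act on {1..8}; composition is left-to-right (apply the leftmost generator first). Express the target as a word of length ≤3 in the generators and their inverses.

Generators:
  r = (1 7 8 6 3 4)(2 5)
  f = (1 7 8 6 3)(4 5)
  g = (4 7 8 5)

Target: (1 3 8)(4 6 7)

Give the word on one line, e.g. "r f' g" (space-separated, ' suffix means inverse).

  after r': (1 4 3 6 8 7)(2 5)
  after r': (1 3 8)(4 6 7)

r' r'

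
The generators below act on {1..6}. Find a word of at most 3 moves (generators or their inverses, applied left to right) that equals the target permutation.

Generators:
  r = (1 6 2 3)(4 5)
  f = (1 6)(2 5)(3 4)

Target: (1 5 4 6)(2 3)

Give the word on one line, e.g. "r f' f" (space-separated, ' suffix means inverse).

  after f: (1 6)(2 5)(3 4)
  after r: (1 2 4)(3 5)
  after f': (1 5 4 6)(2 3)

f r f'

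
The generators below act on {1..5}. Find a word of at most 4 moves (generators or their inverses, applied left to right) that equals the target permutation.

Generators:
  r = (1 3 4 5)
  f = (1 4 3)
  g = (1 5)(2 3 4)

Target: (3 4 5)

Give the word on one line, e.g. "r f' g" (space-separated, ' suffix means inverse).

  after g': (1 5)(2 4 3)
  after f: (1 5 4)(2 3)
  after g': (3 4 5)

g' f g'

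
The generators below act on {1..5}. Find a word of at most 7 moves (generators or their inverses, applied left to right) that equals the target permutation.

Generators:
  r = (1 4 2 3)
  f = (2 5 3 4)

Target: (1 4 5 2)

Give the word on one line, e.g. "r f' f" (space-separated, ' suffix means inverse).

f' r' f' f' f'

  after f': (2 4 3 5)
  after r': (1 3 5 4 2)
  after f': (1 5 3 2)
  after f': (1 2)(3 4)
  after f': (1 4 5 2)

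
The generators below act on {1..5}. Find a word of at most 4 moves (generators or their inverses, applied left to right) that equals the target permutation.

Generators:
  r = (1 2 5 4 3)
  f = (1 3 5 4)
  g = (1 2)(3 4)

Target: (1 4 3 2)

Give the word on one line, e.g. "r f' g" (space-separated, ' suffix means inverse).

f r'

  after f: (1 3 5 4)
  after r': (1 4 3 2)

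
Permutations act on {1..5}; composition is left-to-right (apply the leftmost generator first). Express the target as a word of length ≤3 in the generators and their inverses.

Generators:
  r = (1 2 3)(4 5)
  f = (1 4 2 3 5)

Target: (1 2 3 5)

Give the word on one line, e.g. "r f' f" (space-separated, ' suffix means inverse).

  after f': (1 5 3 2 4)
  after f': (1 3 4 5 2)
  after r': (1 2 3 5)

f' f' r'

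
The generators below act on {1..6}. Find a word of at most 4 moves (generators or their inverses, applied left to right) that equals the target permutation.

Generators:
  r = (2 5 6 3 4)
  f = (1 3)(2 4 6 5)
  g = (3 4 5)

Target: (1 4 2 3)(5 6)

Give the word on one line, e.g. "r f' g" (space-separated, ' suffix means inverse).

  after f': (1 3)(2 5 6 4)
  after g: (1 4 2 3)(5 6)

f' g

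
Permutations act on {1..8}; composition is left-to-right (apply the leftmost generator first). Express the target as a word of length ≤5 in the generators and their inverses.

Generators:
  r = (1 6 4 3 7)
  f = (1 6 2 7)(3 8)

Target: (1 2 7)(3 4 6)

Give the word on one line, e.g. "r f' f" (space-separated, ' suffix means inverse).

f' f' r'

  after f': (1 7 2 6)(3 8)
  after f': (1 2)(6 7)
  after r': (1 2 7)(3 4 6)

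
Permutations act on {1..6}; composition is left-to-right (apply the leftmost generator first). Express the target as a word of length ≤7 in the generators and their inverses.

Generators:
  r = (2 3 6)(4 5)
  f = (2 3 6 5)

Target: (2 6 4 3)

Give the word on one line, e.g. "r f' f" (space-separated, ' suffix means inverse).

r' r' r' f r

  after r': (2 6 3)(4 5)
  after r': (2 3 6)
  after r': (4 5)
  after f: (2 3 6 5 4)
  after r: (2 6 4 3)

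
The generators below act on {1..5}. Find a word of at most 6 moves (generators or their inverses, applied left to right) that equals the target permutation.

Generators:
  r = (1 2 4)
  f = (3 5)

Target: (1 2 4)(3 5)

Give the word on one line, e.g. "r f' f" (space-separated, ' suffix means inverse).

f r f' f'

  after f: (3 5)
  after r: (1 2 4)(3 5)
  after f': (1 2 4)
  after f': (1 2 4)(3 5)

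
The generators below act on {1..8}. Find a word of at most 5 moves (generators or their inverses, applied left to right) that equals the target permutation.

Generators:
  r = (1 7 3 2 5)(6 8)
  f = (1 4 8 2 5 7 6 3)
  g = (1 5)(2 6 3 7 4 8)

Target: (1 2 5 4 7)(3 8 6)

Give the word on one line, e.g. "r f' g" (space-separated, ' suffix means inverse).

  after g': (1 5)(2 8 4 7 3 6)
  after r': (1 2 6 3 8 4)
  after g': (1 8 7 3 4 5)
  after f: (1 2 5 4 7)(3 8 6)

g' r' g' f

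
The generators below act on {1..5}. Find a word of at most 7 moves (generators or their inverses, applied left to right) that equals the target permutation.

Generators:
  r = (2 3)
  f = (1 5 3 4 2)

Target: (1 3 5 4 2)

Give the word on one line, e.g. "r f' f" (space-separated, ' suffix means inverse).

f' f' r' f r'

  after f': (1 2 4 3 5)
  after f': (1 4 5 2 3)
  after r': (1 4 5 3)
  after f: (1 2)(3 5 4)
  after r': (1 3 5 4 2)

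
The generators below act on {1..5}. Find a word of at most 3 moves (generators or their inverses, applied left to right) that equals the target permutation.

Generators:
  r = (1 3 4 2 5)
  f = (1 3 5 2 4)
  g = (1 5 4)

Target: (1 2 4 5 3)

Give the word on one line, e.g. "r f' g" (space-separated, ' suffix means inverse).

  after g: (1 5 4)
  after r': (1 2 4 5 3)

g r'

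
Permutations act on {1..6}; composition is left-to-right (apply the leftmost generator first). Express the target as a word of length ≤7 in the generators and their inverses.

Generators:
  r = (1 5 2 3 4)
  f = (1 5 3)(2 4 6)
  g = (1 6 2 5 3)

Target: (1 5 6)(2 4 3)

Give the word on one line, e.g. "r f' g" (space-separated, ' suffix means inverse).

  after f: (1 5 3)(2 4 6)
  after g': (1 2 4)
  after f: (1 4 5 3)(2 6)
  after r': (1 3 4)(2 6 5)
  after f': (1 5 6)(2 4 3)

f g' f r' f'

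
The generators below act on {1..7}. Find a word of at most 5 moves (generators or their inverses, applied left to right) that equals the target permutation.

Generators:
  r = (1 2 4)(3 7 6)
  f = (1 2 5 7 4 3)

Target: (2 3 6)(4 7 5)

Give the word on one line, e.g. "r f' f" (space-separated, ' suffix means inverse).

f r' f r'

  after f: (1 2 5 7 4 3)
  after r': (2 5 3 4 6 7)
  after f: (1 2 7 5)(4 6)
  after r': (2 3 6)(4 7 5)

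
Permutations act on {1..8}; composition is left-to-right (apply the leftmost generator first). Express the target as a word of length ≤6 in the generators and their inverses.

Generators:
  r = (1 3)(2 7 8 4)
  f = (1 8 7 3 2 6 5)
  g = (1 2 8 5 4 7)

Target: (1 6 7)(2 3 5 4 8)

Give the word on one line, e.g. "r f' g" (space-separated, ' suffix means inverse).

f f g g f

  after f: (1 8 7 3 2 6 5)
  after f: (1 7 2 5 8 3 6)
  after g: (2 4 7 8 3 6)
  after g: (1 2 7 5 4)(3 6 8)
  after f: (1 6 7)(2 3 5 4 8)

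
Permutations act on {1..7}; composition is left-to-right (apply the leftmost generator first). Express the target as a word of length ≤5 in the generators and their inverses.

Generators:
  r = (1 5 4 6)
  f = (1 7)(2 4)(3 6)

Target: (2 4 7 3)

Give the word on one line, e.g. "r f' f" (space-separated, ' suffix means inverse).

r' f r' f' r

  after r': (1 6 4 5)
  after f: (1 3 6 2 4 5 7)
  after r': (1 3 4)(2 5 7 6)
  after f': (1 6 4 7 3 2 5)
  after r: (2 4 7 3)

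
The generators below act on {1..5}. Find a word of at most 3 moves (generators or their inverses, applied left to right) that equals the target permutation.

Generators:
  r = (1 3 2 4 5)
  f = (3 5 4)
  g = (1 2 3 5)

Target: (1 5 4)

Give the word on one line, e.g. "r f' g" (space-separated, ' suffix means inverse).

  after g': (1 5 3 2)
  after f': (1 3 2)(4 5)
  after g: (1 5 4)

g' f' g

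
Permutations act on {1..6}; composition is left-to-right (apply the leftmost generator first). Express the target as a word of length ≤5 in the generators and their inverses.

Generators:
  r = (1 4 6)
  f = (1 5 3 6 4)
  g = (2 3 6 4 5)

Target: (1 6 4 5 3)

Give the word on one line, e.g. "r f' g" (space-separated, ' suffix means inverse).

f' g r g' f'

  after f': (1 4 6 3 5)
  after g: (1 5)(2 3)
  after r: (1 5 4 6)(2 3)
  after g': (1 4 3 5 6)
  after f': (1 6 4 5 3)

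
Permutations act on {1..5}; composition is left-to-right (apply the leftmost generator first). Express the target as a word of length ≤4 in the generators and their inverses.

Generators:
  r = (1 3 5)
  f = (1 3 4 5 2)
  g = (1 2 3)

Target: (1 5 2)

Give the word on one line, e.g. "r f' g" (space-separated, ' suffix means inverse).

r r g'

  after r: (1 3 5)
  after r: (1 5 3)
  after g': (1 5 2)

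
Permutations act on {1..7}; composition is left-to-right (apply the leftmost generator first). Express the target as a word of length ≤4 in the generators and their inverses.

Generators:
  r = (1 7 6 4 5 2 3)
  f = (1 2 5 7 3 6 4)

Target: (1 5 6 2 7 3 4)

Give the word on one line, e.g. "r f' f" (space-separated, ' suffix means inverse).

  after f: (1 2 5 7 3 6 4)
  after r': (1 5)(2 4 3 7)
  after f': (1 2 6 3 5 4 7)
  after r': (1 5 6 2 7 3 4)

f r' f' r'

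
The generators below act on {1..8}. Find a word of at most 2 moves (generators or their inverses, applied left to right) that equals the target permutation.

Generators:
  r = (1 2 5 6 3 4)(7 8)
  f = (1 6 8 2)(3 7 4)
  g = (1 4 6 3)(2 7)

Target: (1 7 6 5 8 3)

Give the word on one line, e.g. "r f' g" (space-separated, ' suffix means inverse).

  after r': (1 4 3 6 5 2)(7 8)
  after f': (1 7 6 5 8 3)

r' f'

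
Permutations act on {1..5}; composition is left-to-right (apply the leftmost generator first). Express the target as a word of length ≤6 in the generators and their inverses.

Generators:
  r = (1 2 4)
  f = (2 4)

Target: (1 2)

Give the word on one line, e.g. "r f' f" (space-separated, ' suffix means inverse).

  after r: (1 2 4)
  after f: (1 4)
  after r: (2 4)
  after r: (1 2)

r f r r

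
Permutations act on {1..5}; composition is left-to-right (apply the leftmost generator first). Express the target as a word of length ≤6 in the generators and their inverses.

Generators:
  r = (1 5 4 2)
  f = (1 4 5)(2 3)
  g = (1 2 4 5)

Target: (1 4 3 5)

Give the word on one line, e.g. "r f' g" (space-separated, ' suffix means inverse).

  after f': (1 5 4)(2 3)
  after g: (2 3 4)
  after f: (1 4 3 5)
  after g: (1 5 2 4 3)
  after r: (1 4 3 5)

f' g f g r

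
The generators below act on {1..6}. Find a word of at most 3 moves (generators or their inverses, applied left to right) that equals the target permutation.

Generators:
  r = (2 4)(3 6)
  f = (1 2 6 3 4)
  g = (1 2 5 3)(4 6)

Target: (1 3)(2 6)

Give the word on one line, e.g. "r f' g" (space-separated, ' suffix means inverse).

  after r': (2 4)(3 6)
  after f': (1 4)(2 3)
  after f': (1 3)(2 6)

r' f' f'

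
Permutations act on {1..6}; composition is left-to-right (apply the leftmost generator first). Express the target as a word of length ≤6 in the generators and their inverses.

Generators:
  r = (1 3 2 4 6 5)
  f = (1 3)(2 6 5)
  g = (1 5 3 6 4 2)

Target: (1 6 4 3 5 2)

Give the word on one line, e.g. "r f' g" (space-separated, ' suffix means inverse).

  after r': (1 5 6 4 2 3)
  after f: (1 2)(4 6)
  after g': (1 4 3 5)
  after r': (1 2 3 6 4)
  after f: (1 6 4 3 5 2)

r' f g' r' f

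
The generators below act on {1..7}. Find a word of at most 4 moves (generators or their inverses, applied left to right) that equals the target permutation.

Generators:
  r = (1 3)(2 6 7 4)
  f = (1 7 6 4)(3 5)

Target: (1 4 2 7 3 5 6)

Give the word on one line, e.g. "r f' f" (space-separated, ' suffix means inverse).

  after f': (1 4 6 7)(3 5)
  after r': (1 7 3 5)(2 4)
  after f: (1 6 4 2)(5 7)
  after f: (1 4 2 7 3 5 6)

f' r' f f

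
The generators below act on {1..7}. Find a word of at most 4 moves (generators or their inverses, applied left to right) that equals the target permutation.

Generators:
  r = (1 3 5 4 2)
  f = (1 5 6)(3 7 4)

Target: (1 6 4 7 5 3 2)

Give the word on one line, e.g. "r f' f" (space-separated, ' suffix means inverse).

f' r

  after f': (1 6 5)(3 4 7)
  after r: (1 6 4 7 5 3 2)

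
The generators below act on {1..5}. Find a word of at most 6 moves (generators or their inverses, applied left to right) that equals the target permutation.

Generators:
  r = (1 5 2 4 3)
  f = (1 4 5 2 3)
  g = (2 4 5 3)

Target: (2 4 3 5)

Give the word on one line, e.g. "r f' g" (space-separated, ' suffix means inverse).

  after r: (1 5 2 4 3)
  after g': (1 4 5 3)
  after f': (2 5)
  after r': (1 3 4 2)
  after f: (2 4 3 5)

r g' f' r' f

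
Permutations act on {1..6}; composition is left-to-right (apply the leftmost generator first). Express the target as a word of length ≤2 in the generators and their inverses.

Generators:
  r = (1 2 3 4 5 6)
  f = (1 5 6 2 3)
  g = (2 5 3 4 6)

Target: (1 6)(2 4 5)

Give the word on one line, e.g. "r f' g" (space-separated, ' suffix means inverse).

g r'

  after g: (2 5 3 4 6)
  after r': (1 6)(2 4 5)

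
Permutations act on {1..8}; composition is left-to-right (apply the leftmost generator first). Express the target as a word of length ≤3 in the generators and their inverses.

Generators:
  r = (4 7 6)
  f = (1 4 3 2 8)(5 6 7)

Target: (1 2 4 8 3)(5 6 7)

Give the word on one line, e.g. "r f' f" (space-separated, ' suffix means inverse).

  after f': (1 8 2 3 4)(5 7 6)
  after f': (1 2 4 8 3)(5 6 7)

f' f'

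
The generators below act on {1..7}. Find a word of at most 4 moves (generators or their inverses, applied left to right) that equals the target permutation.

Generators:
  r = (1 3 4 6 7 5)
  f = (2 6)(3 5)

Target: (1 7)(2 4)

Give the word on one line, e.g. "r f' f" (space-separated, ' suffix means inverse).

  after r: (1 3 4 6 7 5)
  after f': (1 5)(2 6 7 3 4)
  after r': (1 7)(2 4)

r f' r'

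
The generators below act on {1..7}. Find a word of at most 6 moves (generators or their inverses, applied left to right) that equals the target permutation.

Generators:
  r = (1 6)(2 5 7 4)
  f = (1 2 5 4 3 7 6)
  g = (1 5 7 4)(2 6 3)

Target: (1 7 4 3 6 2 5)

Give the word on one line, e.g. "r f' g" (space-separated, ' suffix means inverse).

  after r: (1 6)(2 5 7 4)
  after g: (1 3 2 7)(4 6 5)
  after g: (1 2 4 3 6 7 5)
  after r': (1 4 3)(2 7)(5 6)
  after r': (1 7 4 3 6 2 5)

r g g r' r'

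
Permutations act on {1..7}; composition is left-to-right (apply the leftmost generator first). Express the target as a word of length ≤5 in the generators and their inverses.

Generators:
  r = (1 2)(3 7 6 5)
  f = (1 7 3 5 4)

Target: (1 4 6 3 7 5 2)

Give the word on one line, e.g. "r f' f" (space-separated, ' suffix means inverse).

r r f' r'

  after r: (1 2)(3 7 6 5)
  after r: (3 6)(5 7)
  after f': (1 4 5)(3 6 7)
  after r': (1 4 6 3 7 5 2)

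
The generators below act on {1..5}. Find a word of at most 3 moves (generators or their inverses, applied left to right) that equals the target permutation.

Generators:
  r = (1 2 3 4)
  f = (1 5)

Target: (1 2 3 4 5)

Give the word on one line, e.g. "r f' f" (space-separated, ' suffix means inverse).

r f

  after r: (1 2 3 4)
  after f: (1 2 3 4 5)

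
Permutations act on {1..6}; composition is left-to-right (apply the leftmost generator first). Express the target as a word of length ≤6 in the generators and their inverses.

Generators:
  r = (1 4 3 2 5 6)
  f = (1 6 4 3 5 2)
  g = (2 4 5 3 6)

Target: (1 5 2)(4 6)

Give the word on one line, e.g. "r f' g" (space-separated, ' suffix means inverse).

r r g f g

  after r: (1 4 3 2 5 6)
  after r: (1 3 5)(2 6 4)
  after g: (1 6 5)
  after f: (1 4 3 5 6 2)
  after g: (1 5 2)(4 6)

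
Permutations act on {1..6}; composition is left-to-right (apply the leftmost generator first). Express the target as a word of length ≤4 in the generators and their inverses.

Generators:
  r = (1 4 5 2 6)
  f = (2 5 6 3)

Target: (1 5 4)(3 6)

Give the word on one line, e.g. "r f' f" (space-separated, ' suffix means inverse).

r' f'

  after r': (1 6 2 5 4)
  after f': (1 5 4)(3 6)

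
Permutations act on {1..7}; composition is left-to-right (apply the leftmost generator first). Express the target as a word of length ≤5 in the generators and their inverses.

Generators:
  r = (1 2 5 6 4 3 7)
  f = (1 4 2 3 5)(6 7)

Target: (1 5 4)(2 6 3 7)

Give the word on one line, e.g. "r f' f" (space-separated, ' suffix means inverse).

  after r': (1 7 3 4 6 5 2)
  after r': (1 3 6 2 7 4 5)
  after f: (1 5 4)(2 6 3 7)

r' r' f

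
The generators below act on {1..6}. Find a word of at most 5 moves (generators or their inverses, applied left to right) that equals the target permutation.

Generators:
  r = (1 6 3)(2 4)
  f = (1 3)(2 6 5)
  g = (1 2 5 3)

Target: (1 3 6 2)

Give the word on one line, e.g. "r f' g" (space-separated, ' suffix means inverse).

f' g f

  after f': (1 3)(2 5 6)
  after g: (2 3)(5 6)
  after f: (1 3 6 2)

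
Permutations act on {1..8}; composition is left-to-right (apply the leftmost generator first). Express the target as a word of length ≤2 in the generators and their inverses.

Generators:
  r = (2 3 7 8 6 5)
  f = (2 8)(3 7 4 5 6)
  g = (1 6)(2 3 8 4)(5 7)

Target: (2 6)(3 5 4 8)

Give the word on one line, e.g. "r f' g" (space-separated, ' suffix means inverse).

  after f': (2 8)(3 6 5 4 7)
  after r: (2 6)(3 5 4 8)

f' r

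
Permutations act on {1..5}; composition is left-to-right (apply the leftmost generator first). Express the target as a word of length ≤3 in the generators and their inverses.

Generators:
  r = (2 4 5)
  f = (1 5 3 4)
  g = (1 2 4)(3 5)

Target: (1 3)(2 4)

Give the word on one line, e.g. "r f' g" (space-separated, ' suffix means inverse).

g' f'

  after g': (1 4 2)(3 5)
  after f': (1 3)(2 4)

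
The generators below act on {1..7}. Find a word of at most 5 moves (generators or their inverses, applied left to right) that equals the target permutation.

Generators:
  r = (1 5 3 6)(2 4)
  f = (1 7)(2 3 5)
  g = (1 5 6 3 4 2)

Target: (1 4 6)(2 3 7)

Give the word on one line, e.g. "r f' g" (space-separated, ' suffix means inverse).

  after r: (1 5 3 6)(2 4)
  after f: (1 2 4 3 6 7)
  after r: (1 4 6 7 5 3)
  after f: (1 4 6)(2 3 7)

r f r f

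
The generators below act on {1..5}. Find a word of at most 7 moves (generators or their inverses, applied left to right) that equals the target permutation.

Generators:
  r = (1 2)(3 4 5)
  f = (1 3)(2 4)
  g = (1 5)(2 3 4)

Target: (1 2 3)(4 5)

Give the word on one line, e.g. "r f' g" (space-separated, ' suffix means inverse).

r' f' r' f' r

  after r': (1 2)(3 5 4)
  after f': (1 4)(2 3 5)
  after r': (1 3 4 2 5)
  after f': (2 5 3)
  after r: (1 2 3)(4 5)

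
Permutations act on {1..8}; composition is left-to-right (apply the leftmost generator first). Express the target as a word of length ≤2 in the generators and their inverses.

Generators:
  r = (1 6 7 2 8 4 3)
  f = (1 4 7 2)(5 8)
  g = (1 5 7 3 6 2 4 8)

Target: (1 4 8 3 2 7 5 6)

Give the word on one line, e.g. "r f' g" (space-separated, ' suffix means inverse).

g' r

  after g': (1 8 4 2 6 3 7 5)
  after r: (1 4 8 3 2 7 5 6)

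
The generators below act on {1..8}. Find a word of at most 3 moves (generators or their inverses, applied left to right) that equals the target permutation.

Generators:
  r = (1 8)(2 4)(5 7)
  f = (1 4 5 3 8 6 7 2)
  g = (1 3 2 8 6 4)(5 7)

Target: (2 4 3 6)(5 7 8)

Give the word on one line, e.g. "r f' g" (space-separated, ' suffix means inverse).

  after f': (1 2 7 6 8 3 5 4)
  after r: (1 4 8 3 7 6)(2 5)
  after f': (2 4 3 6)(5 7 8)

f' r f'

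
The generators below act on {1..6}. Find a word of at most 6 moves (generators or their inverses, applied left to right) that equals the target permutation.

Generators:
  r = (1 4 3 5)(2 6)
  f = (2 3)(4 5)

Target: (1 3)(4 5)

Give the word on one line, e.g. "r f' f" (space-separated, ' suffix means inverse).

r r f f

  after r: (1 4 3 5)(2 6)
  after r: (1 3)(4 5)
  after f: (1 2 3)
  after f: (1 3)(4 5)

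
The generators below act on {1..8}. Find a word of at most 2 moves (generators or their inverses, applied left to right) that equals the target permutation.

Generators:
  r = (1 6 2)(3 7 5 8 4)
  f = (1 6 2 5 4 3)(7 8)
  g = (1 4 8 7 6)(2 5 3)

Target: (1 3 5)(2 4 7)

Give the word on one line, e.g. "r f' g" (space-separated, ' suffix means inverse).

  after g: (1 4 8 7 6)(2 5 3)
  after f: (1 3 5)(2 4 7)

g f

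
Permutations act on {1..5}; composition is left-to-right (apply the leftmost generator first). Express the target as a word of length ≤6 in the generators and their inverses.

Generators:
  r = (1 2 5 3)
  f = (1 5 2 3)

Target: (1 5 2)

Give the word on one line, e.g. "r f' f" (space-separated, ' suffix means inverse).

f' f' r' f

  after f': (1 3 2 5)
  after f': (1 2)(3 5)
  after r': (2 3)
  after f: (1 5 2)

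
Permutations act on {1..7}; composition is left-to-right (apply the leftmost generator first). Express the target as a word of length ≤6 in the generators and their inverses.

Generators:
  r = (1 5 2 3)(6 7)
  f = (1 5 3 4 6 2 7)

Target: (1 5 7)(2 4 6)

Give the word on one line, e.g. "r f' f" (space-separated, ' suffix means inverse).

  after r: (1 5 2 3)(6 7)
  after f: (1 3 5 7 2 4 6)
  after r: (2 4 7 3)(5 6)
  after r: (1 5 7)(2 4 6)

r f r r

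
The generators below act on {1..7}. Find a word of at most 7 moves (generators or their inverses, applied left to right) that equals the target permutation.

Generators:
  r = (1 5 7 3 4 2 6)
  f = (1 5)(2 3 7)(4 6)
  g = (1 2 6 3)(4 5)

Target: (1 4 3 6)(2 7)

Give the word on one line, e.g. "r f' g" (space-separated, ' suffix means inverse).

  after g': (1 3 6 2)(4 5)
  after f': (1 2 5 6 7 3 4)
  after g: (1 6 7)(2 4)(3 5)
  after r': (1 2 3)(5 7 6)
  after r': (1 4 3 6)(2 7)

g' f' g r' r'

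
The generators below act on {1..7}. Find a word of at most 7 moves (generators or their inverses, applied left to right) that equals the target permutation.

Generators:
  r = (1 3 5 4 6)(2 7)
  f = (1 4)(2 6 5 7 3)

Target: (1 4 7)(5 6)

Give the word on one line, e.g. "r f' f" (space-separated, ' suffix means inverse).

  after r': (1 6 4 5 3)(2 7)
  after f: (1 5 2 3 4 7 6)
  after r: (1 4 2 5 7)(3 6)
  after f': (2 6 7 4 3)
  after f': (1 4 7)(5 6)

r' f r f' f'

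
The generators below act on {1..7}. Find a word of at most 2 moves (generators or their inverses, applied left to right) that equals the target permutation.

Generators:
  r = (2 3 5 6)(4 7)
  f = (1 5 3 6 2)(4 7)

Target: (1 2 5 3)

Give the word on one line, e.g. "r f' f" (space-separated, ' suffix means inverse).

  after r: (2 3 5 6)(4 7)
  after f': (1 2 5 3)

r f'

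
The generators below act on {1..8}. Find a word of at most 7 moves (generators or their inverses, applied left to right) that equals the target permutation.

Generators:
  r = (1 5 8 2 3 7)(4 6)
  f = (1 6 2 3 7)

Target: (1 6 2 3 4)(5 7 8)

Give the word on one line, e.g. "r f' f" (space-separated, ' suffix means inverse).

  after f: (1 6 2 3 7)
  after f: (1 2 7 6 3)
  after f: (1 3 6 7 2)
  after r': (1 2 7 8 5)(3 4 6)
  after f': (1 6 2 3 4)(5 7 8)

f f f r' f'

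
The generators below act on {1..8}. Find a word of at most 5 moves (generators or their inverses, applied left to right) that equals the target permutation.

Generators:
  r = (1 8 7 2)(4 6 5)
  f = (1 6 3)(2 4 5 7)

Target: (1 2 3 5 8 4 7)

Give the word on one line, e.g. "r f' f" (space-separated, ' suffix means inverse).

  after r: (1 8 7 2)(4 6 5)
  after f': (1 8 5 2 3 6 4)
  after r': (2 3 4)(5 7 8 6)
  after r': (1 2 3 5 8 4 7)

r f' r' r'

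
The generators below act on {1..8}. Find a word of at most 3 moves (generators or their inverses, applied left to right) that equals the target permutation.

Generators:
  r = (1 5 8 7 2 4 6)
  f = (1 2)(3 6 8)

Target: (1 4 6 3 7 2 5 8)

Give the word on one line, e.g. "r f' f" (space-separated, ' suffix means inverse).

  after f': (1 2)(3 8 6)
  after r: (1 4 6 3 7 2 5 8)

f' r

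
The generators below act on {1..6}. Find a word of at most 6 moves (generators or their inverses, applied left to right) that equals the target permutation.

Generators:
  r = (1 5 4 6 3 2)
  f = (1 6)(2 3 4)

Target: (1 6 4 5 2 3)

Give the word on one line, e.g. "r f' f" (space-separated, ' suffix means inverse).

  after f': (1 6)(2 4 3)
  after r': (1 4 6 2 5)
  after f: (1 2 5 6 3 4)
  after r: (2 4 5 3 6)
  after f': (1 6 4 5 2 3)

f' r' f r f'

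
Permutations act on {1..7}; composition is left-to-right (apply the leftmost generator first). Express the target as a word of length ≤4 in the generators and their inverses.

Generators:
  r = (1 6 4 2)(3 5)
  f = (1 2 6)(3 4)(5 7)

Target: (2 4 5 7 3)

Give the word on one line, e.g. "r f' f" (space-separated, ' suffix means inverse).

  after f: (1 2 6)(3 4)(5 7)
  after r: (2 4 5 7 3)

f r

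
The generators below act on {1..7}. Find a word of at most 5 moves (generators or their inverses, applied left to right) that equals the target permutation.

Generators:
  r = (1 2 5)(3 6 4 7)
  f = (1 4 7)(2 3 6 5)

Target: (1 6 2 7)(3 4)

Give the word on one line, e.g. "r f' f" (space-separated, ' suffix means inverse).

f f r f

  after f: (1 4 7)(2 3 6 5)
  after f: (1 7 4)(2 6)(3 5)
  after r: (1 3)(2 4)(5 6)
  after f: (1 6 2 7)(3 4)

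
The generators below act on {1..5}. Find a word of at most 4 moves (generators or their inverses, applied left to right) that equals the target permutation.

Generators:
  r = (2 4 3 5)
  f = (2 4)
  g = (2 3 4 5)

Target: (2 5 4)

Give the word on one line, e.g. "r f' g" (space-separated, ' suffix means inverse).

f' r' f' g

  after f': (2 4)
  after r': (3 4 5)
  after f': (2 4 5 3)
  after g: (2 5 4)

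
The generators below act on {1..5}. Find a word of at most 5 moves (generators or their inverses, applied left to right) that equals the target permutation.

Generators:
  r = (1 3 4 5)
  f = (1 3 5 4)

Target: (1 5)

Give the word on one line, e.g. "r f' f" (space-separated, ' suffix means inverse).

  after f': (1 4 5 3)
  after r': (1 3 5)
  after f': (4 5)
  after f': (1 4 3)
  after r: (1 5)

f' r' f' f' r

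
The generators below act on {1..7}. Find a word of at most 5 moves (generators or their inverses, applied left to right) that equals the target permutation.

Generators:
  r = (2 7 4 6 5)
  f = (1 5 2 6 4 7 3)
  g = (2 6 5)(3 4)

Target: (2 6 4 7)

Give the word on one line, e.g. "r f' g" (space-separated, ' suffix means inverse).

f' r f r g'

  after f': (1 3 7 4 6 2 5)
  after r: (1 3 4 5)(6 7)
  after f: (2 6 3 7 4)
  after r: (2 5)(3 4 7 6)
  after g': (2 6 4 7)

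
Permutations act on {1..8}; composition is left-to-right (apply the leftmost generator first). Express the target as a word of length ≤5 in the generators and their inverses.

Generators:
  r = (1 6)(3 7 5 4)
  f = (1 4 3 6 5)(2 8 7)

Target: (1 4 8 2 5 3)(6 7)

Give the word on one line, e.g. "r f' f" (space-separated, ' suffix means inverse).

r r f' r

  after r: (1 6)(3 7 5 4)
  after r: (3 5)(4 7)
  after f': (1 5 4 8 2 7)(3 6)
  after r: (1 4 8 2 5 3)(6 7)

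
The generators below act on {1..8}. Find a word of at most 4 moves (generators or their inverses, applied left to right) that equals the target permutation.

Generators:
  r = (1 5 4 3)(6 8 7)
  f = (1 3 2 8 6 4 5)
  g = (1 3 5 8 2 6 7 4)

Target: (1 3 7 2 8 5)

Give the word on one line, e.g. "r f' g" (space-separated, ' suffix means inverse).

  after f: (1 3 2 8 6 4 5)
  after r': (1 4)(2 6 5 3)(7 8)
  after g: (2 7)(3 6 8 4)
  after r': (1 3 7 2 8 5)

f r' g r'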